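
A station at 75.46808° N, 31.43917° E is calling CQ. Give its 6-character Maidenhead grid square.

KQ55rl

Shift to the Maidenhead origin (180°W, 90°S): lon 211.4392, lat 165.4681.
Field: lon ⌊211.4392/20⌋ = 10 → K; lat ⌊165.4681/10⌋ = 16 → Q.
Square: lon ⌊11.4392/2⌋ = 5; lat ⌊5.4681/1⌋ = 5.
Subsquare: lon ⌊1.4392/0.0833333⌋ = 17 → r; lat ⌊0.4681/0.0416667⌋ = 11 → l.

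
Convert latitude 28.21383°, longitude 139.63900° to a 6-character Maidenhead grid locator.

Shift to the Maidenhead origin (180°W, 90°S): lon 319.6390, lat 118.2138.
Field (20°×10°, letters A–R): 319.6390/20 → 15 → P, 118.2138/10 → 11 → L; chars PL.
Square (2°×1°, digits 0–9): 19.6390/2 → 9, 8.2138/1 → 8; chars 98.
Subsquare (5′×2.5′, letters a–x): 1.6390/0.0833333 → 19 → t, 0.2138/0.0416667 → 5 → f; chars tf.

PL98tf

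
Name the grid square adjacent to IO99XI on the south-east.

Longitude subsquare x = 23; +1 → 24, wraps to 0 = a, carry into square.
Longitude square 9; +1 → 10, wraps to 0, carry into field.
Longitude field I = 8; +1 → 9 = J.
Latitude subsquare i = 8; −1 → 7 = h.

JO09ah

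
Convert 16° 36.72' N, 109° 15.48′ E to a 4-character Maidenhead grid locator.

Offset from 180°W / 90°S: lon 289.26°, lat 106.61°.
Field (20°×10°, letters A–R): lon ⌊289.26/20⌋ = 14 → O; lat ⌊106.61/10⌋ = 10 → K.
Square (2°×1°, digits 0–9): lon ⌊9.26/2⌋ = 4; lat ⌊6.61/1⌋ = 6.

OK46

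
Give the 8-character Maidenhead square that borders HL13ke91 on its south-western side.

HL13ke80

Longitude extended square 9; −1 → 8.
Latitude extended square 1; −1 → 0.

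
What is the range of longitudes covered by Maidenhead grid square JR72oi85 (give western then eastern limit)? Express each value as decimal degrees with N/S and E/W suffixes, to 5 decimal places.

15.23333° E, 15.24167° E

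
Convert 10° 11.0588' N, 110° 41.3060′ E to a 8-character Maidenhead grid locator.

Add 180° to longitude and 90° to latitude: 290.68843, 100.18431.
Field: 290.68843/20 → 14 → O, 100.18431/10 → 10 → K; chars OK.
Square: 10.68843/2 → 5, 0.18431/1 → 0; chars 50.
Subsquare: 0.68843/0.0833333 → 8 → i, 0.18431/0.0416667 → 4 → e; chars ie.
Extended square: 0.02177/0.00833333 → 2, 0.01765/0.00416667 → 4; chars 24.

OK50ie24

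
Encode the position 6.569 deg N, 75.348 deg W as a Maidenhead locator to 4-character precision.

Shift to the Maidenhead origin (180°W, 90°S): lon 104.65, lat 96.57.
Field: lon ⌊104.65/20⌋ = 5 → F; lat ⌊96.57/10⌋ = 9 → J.
Square: lon ⌊4.65/2⌋ = 2; lat ⌊6.57/1⌋ = 6.

FJ26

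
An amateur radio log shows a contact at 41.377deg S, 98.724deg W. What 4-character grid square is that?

EE08

Offset from 180°W / 90°S: lon 81.28°, lat 48.62°.
Field: 81.28/20 → 4 → E, 48.62/10 → 4 → E; chars EE.
Square: 1.28/2 → 0, 8.62/1 → 8; chars 08.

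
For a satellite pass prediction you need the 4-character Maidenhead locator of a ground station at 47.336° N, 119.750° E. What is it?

ON97

Add 180° to longitude and 90° to latitude: 299.75, 137.34.
Field: 299.75/20 → 14 → O, 137.34/10 → 13 → N; chars ON.
Square: 19.75/2 → 9, 7.34/1 → 7; chars 97.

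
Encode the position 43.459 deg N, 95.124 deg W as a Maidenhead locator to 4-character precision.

EN23

Offset from 180°W / 90°S: lon 84.88°, lat 133.46°.
Field: 84.88/20 → 4 → E, 133.46/10 → 13 → N; chars EN.
Square: 4.88/2 → 2, 3.46/1 → 3; chars 23.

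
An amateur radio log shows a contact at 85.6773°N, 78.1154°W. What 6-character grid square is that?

Add 180° to longitude and 90° to latitude: 101.8846, 175.6773.
Field: 101.8846/20 → 5 → F, 175.6773/10 → 17 → R; chars FR.
Square: 1.8846/2 → 0, 5.6773/1 → 5; chars 05.
Subsquare: 1.8846/0.0833333 → 22 → w, 0.6773/0.0416667 → 16 → q; chars wq.

FR05wq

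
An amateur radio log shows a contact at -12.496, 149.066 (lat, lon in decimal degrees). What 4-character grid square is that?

Add 180° to longitude and 90° to latitude: 329.07, 77.50.
Field: 329.07/20 → 16 → Q, 77.50/10 → 7 → H; chars QH.
Square: 9.07/2 → 4, 7.50/1 → 7; chars 47.

QH47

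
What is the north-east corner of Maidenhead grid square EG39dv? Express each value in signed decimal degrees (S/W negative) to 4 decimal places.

-20.0833, -93.6667

Field E=4, G=6: +4·20° lon, +6·10° lat → SW at lon -100°, lat -30°.
Square 3, 9: +3·2° lon, +9·1° lat → SW at lon -94°, lat -21°.
Subsquare d=3, v=21: +3·0.0833333° lon, +21·0.0416667° lat → SW at lon -93.75°, lat -20.125°.
Cell spans 0.0833333° lon × 0.0416667° lat. NE corner is SW corner plus one full cell.
latitude -20.0833, longitude -93.6667.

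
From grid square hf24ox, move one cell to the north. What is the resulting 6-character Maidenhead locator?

Latitude subsquare x = 23; +1 → 24, wraps to 0 = a, carry into square.
Latitude square 4; +1 → 5.
The longitude characters are unchanged.

HF25oa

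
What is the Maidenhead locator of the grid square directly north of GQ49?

GR40

Latitude square 9; +1 → 10, wraps to 0, carry into field.
Latitude field Q = 16; +1 → 17 = R.
The longitude characters are unchanged.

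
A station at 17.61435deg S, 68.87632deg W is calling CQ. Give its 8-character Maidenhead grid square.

FH52nj42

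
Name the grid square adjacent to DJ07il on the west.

Longitude subsquare i = 8; −1 → 7 = h.
The latitude characters are unchanged.

DJ07hl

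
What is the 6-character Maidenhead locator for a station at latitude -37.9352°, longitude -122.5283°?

Offset from 180°W / 90°S: lon 57.4717°, lat 52.0648°.
Field: 57.4717/20 → 2 → C, 52.0648/10 → 5 → F; chars CF.
Square: 17.4717/2 → 8, 2.0648/1 → 2; chars 82.
Subsquare: 1.4717/0.0833333 → 17 → r, 0.0648/0.0416667 → 1 → b; chars rb.

CF82rb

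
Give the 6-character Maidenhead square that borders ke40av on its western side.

KE30xv

Longitude subsquare a = 0; −1 → -1, wraps to 23 = x, carry into square.
Longitude square 4; −1 → 3.
The latitude characters are unchanged.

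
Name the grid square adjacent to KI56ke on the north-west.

Longitude subsquare k = 10; −1 → 9 = j.
Latitude subsquare e = 4; +1 → 5 = f.

KI56jf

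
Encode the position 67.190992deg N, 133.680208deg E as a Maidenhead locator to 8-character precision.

PP67ue15

Add 180° to longitude and 90° to latitude: 313.68021, 157.19099.
Field: lon ⌊313.68021/20⌋ = 15 → P; lat ⌊157.19099/10⌋ = 15 → P.
Square: lon ⌊13.68021/2⌋ = 6; lat ⌊7.19099/1⌋ = 7.
Subsquare: lon ⌊1.68021/0.0833333⌋ = 20 → u; lat ⌊0.19099/0.0416667⌋ = 4 → e.
Extended square: lon ⌊0.01354/0.00833333⌋ = 1; lat ⌊0.02433/0.00416667⌋ = 5.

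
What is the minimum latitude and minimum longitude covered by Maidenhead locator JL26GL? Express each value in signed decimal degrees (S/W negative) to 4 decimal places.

26.4583, 4.5000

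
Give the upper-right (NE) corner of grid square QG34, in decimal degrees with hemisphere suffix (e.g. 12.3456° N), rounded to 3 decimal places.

Field Q=16, G=6: +16·20° lon, +6·10° lat → SW at lon 140°, lat -30°.
Square 3, 4: +3·2° lon, +4·1° lat → SW at lon 146°, lat -26°.
Cell spans 2° lon × 1° lat. NE corner is SW corner plus one full cell.
latitude 25.000° S, longitude 148.000° E.

25.000° S, 148.000° E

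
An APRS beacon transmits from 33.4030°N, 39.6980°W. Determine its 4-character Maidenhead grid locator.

HM03

Offset from 180°W / 90°S: lon 140.30°, lat 123.40°.
Field: 140.30/20 → 7 → H, 123.40/10 → 12 → M; chars HM.
Square: 0.30/2 → 0, 3.40/1 → 3; chars 03.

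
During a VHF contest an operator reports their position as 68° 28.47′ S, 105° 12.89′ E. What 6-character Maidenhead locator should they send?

Offset from 180°W / 90°S: lon 285.2148°, lat 21.5255°.
Field (20°×10°, letters A–R): 285.2148/20 → 14 → O, 21.5255/10 → 2 → C; chars OC.
Square (2°×1°, digits 0–9): 5.2148/2 → 2, 1.5255/1 → 1; chars 21.
Subsquare (5′×2.5′, letters a–x): 1.2148/0.0833333 → 14 → o, 0.5255/0.0416667 → 12 → m; chars om.

OC21om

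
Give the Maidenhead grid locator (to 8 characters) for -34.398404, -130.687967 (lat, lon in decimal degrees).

CF45po74

Add 180° to longitude and 90° to latitude: 49.31203, 55.60160.
Field: 49.31203/20 → 2 → C, 55.60160/10 → 5 → F; chars CF.
Square: 9.31203/2 → 4, 5.60160/1 → 5; chars 45.
Subsquare: 1.31203/0.0833333 → 15 → p, 0.60160/0.0416667 → 14 → o; chars po.
Extended square: 0.06203/0.00833333 → 7, 0.01826/0.00416667 → 4; chars 74.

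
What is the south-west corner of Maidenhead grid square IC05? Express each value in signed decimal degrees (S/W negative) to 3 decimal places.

Field I=8, C=2: +8·20° lon, +2·10° lat → SW at lon -20°, lat -70°.
Square 0, 5: +0·2° lon, +5·1° lat → SW at lon -20°, lat -65°.
latitude -65.000, longitude -20.000.

-65.000, -20.000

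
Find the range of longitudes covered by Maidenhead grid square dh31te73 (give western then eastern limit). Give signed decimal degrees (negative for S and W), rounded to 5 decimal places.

Field D=3, H=7: +3·20° lon, +7·10° lat → SW at lon -120°, lat -20°.
Square 3, 1: +3·2° lon, +1·1° lat → SW at lon -114°, lat -19°.
Subsquare t=19, e=4: +19·0.0833333° lon, +4·0.0416667° lat → SW at lon -112.417°, lat -18.8333°.
Extended square 7, 3: +7·0.00833333° lon, +3·0.00416667° lat → SW at lon -112.358°, lat -18.8208°.
Cell spans 0.00833333° lon × 0.00416667° lat.
west -112.35833, east -112.35000.

-112.35833, -112.35000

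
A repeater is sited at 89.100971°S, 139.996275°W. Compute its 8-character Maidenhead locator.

CA00av05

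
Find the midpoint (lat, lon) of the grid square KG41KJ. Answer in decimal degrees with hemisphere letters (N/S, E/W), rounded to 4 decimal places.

Field K=10, G=6: +10·20° lon, +6·10° lat → SW at lon 20°, lat -30°.
Square 4, 1: +4·2° lon, +1·1° lat → SW at lon 28°, lat -29°.
Subsquare k=10, j=9: +10·0.0833333° lon, +9·0.0416667° lat → SW at lon 28.8333°, lat -28.625°.
Cell spans 0.0833333° lon × 0.0416667° lat. Centre is SW corner plus half of each.
latitude 28.6042° S, longitude 28.8750° E.

28.6042° S, 28.8750° E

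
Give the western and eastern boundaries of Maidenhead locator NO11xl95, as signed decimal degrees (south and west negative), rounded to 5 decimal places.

Field N=13, O=14: +13·20° lon, +14·10° lat → SW at lon 80°, lat 50°.
Square 1, 1: +1·2° lon, +1·1° lat → SW at lon 82°, lat 51°.
Subsquare x=23, l=11: +23·0.0833333° lon, +11·0.0416667° lat → SW at lon 83.9167°, lat 51.4583°.
Extended square 9, 5: +9·0.00833333° lon, +5·0.00416667° lat → SW at lon 83.9917°, lat 51.4792°.
Cell spans 0.00833333° lon × 0.00416667° lat.
west 83.99167, east 84.00000.

83.99167, 84.00000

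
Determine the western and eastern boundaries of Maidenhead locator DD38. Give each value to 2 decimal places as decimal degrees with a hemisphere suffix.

114.00° W, 112.00° W

Field D=3, D=3: +3·20° lon, +3·10° lat → SW at lon -120°, lat -60°.
Square 3, 8: +3·2° lon, +8·1° lat → SW at lon -114°, lat -52°.
Cell spans 2° lon × 1° lat.
west 114.00° W, east 112.00° W.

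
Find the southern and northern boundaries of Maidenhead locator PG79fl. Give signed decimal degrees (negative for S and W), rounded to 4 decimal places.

-20.5417, -20.5000

Field P=15, G=6: +15·20° lon, +6·10° lat → SW at lon 120°, lat -30°.
Square 7, 9: +7·2° lon, +9·1° lat → SW at lon 134°, lat -21°.
Subsquare f=5, l=11: +5·0.0833333° lon, +11·0.0416667° lat → SW at lon 134.417°, lat -20.5417°.
Cell spans 0.0833333° lon × 0.0416667° lat.
south -20.5417, north -20.5000.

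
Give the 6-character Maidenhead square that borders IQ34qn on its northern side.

IQ34qo

Latitude subsquare n = 13; +1 → 14 = o.
The longitude characters are unchanged.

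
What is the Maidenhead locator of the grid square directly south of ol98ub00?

OL98ua09

Latitude extended square 0; −1 → -1, wraps to 9, carry into subsquare.
Latitude subsquare b = 1; −1 → 0 = a.
The longitude characters are unchanged.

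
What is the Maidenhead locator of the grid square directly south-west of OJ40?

OI39

Longitude square 4; −1 → 3.
Latitude square 0; −1 → -1, wraps to 9, carry into field.
Latitude field J = 9; −1 → 8 = I.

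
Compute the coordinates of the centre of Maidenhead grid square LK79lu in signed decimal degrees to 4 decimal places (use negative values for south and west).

19.8542, 54.9583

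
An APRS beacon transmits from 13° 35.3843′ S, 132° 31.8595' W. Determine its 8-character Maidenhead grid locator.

CH36rj68

Add 180° to longitude and 90° to latitude: 47.46901, 76.41026.
Field: 47.46901/20 → 2 → C, 76.41026/10 → 7 → H; chars CH.
Square: 7.46901/2 → 3, 6.41026/1 → 6; chars 36.
Subsquare: 1.46901/0.0833333 → 17 → r, 0.41026/0.0416667 → 9 → j; chars rj.
Extended square: 0.05234/0.00833333 → 6, 0.03526/0.00416667 → 8; chars 68.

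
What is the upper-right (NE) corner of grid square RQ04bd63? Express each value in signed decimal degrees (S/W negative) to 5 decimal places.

Field R=17, Q=16: +17·20° lon, +16·10° lat → SW at lon 160°, lat 70°.
Square 0, 4: +0·2° lon, +4·1° lat → SW at lon 160°, lat 74°.
Subsquare b=1, d=3: +1·0.0833333° lon, +3·0.0416667° lat → SW at lon 160.083°, lat 74.125°.
Extended square 6, 3: +6·0.00833333° lon, +3·0.00416667° lat → SW at lon 160.133°, lat 74.1375°.
Cell spans 0.00833333° lon × 0.00416667° lat. NE corner is SW corner plus one full cell.
latitude 74.14167, longitude 160.14167.

74.14167, 160.14167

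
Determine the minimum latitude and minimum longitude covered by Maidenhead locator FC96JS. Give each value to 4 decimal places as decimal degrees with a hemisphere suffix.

63.2500° S, 61.2500° W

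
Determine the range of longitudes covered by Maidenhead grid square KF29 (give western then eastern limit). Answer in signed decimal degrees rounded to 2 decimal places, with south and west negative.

Field K=10, F=5: +10·20° lon, +5·10° lat → SW at lon 20°, lat -40°.
Square 2, 9: +2·2° lon, +9·1° lat → SW at lon 24°, lat -31°.
Cell spans 2° lon × 1° lat.
west 24.00, east 26.00.

24.00, 26.00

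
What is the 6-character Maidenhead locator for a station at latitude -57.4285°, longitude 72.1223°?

MD62bn

Add 180° to longitude and 90° to latitude: 252.1223, 32.5715.
Field: 252.1223/20 → 12 → M, 32.5715/10 → 3 → D; chars MD.
Square: 12.1223/2 → 6, 2.5715/1 → 2; chars 62.
Subsquare: 0.1223/0.0833333 → 1 → b, 0.5715/0.0416667 → 13 → n; chars bn.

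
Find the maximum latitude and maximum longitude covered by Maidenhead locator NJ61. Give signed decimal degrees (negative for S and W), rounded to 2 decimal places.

2.00, 94.00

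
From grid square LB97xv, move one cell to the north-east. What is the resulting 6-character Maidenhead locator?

Longitude subsquare x = 23; +1 → 24, wraps to 0 = a, carry into square.
Longitude square 9; +1 → 10, wraps to 0, carry into field.
Longitude field L = 11; +1 → 12 = M.
Latitude subsquare v = 21; +1 → 22 = w.

MB07aw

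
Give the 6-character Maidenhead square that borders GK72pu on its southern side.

GK72pt

Latitude subsquare u = 20; −1 → 19 = t.
The longitude characters are unchanged.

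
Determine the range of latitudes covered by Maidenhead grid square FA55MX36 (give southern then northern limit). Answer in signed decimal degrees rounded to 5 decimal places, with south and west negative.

-84.01667, -84.01250

Field F=5, A=0: +5·20° lon, +0·10° lat → SW at lon -80°, lat -90°.
Square 5, 5: +5·2° lon, +5·1° lat → SW at lon -70°, lat -85°.
Subsquare m=12, x=23: +12·0.0833333° lon, +23·0.0416667° lat → SW at lon -69°, lat -84.0417°.
Extended square 3, 6: +3·0.00833333° lon, +6·0.00416667° lat → SW at lon -68.975°, lat -84.0167°.
Cell spans 0.00833333° lon × 0.00416667° lat.
south -84.01667, north -84.01250.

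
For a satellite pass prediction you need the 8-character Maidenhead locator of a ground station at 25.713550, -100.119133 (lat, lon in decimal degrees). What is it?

Offset from 180°W / 90°S: lon 79.88087°, lat 115.71355°.
Field (20°×10°, letters A–R): 79.88087/20 → 3 → D, 115.71355/10 → 11 → L; chars DL.
Square (2°×1°, digits 0–9): 19.88087/2 → 9, 5.71355/1 → 5; chars 95.
Subsquare (5′×2.5′, letters a–x): 1.88087/0.0833333 → 22 → w, 0.71355/0.0416667 → 17 → r; chars wr.
Extended square (30″×15″, digits 0–9): 0.04753/0.00833333 → 5, 0.00522/0.00416667 → 1; chars 51.

DL95wr51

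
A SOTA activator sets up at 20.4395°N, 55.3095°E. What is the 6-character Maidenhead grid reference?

Offset from 180°W / 90°S: lon 235.3095°, lat 110.4395°.
Field (20°×10°, letters A–R): 235.3095/20 → 11 → L, 110.4395/10 → 11 → L; chars LL.
Square (2°×1°, digits 0–9): 15.3095/2 → 7, 0.4395/1 → 0; chars 70.
Subsquare (5′×2.5′, letters a–x): 1.3095/0.0833333 → 15 → p, 0.4395/0.0416667 → 10 → k; chars pk.

LL70pk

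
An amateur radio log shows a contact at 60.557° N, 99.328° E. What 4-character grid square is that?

NP90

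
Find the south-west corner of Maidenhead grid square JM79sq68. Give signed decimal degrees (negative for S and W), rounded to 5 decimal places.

39.70000, 15.55000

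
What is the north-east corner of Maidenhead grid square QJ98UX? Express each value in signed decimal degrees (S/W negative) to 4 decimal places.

9.0000, 159.7500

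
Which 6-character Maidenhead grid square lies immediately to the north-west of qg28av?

QG18xw

Longitude subsquare a = 0; −1 → -1, wraps to 23 = x, carry into square.
Longitude square 2; −1 → 1.
Latitude subsquare v = 21; +1 → 22 = w.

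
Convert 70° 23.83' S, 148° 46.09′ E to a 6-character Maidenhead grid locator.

Offset from 180°W / 90°S: lon 328.7682°, lat 19.6028°.
Field (20°×10°, letters A–R): 328.7682/20 → 16 → Q, 19.6028/10 → 1 → B; chars QB.
Square (2°×1°, digits 0–9): 8.7682/2 → 4, 9.6028/1 → 9; chars 49.
Subsquare (5′×2.5′, letters a–x): 0.7682/0.0833333 → 9 → j, 0.6028/0.0416667 → 14 → o; chars jo.

QB49jo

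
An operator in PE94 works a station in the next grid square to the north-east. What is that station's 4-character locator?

QE05

Longitude square 9; +1 → 10, wraps to 0, carry into field.
Longitude field P = 15; +1 → 16 = Q.
Latitude square 4; +1 → 5.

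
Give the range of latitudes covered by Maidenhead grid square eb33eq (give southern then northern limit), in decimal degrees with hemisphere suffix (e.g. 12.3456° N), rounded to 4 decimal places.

76.3333° S, 76.2917° S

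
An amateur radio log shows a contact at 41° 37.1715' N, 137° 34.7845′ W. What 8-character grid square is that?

CN11fo08

Add 180° to longitude and 90° to latitude: 42.42026, 131.61953.
Field: lon ⌊42.42026/20⌋ = 2 → C; lat ⌊131.61953/10⌋ = 13 → N.
Square: lon ⌊2.42026/2⌋ = 1; lat ⌊1.61953/1⌋ = 1.
Subsquare: lon ⌊0.42026/0.0833333⌋ = 5 → f; lat ⌊0.61953/0.0416667⌋ = 14 → o.
Extended square: lon ⌊0.00359/0.00833333⌋ = 0; lat ⌊0.03619/0.00416667⌋ = 8.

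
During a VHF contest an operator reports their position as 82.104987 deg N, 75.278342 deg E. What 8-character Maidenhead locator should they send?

Shift to the Maidenhead origin (180°W, 90°S): lon 255.27834, lat 172.10499.
Field: 255.27834/20 → 12 → M, 172.10499/10 → 17 → R; chars MR.
Square: 15.27834/2 → 7, 2.10499/1 → 2; chars 72.
Subsquare: 1.27834/0.0833333 → 15 → p, 0.10499/0.0416667 → 2 → c; chars pc.
Extended square: 0.02834/0.00833333 → 3, 0.02165/0.00416667 → 5; chars 35.

MR72pc35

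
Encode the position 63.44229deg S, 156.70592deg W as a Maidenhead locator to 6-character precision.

BC16pn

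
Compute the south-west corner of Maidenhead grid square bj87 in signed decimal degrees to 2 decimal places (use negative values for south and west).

Field B=1, J=9: +1·20° lon, +9·10° lat → SW at lon -160°, lat 0°.
Square 8, 7: +8·2° lon, +7·1° lat → SW at lon -144°, lat 7°.
latitude 7.00, longitude -144.00.

7.00, -144.00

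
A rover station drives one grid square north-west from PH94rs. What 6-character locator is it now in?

PH94qt

Longitude subsquare r = 17; −1 → 16 = q.
Latitude subsquare s = 18; +1 → 19 = t.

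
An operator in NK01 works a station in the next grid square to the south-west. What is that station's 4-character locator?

Longitude square 0; −1 → -1, wraps to 9, carry into field.
Longitude field N = 13; −1 → 12 = M.
Latitude square 1; −1 → 0.

MK90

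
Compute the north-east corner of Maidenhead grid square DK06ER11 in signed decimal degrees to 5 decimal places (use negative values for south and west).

Field D=3, K=10: +3·20° lon, +10·10° lat → SW at lon -120°, lat 10°.
Square 0, 6: +0·2° lon, +6·1° lat → SW at lon -120°, lat 16°.
Subsquare e=4, r=17: +4·0.0833333° lon, +17·0.0416667° lat → SW at lon -119.667°, lat 16.7083°.
Extended square 1, 1: +1·0.00833333° lon, +1·0.00416667° lat → SW at lon -119.658°, lat 16.7125°.
Cell spans 0.00833333° lon × 0.00416667° lat. NE corner is SW corner plus one full cell.
latitude 16.71667, longitude -119.65000.

16.71667, -119.65000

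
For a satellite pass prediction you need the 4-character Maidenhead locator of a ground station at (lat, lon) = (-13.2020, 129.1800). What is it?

PH46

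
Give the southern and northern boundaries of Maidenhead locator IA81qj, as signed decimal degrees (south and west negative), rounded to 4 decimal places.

-88.6250, -88.5833

Field I=8, A=0: +8·20° lon, +0·10° lat → SW at lon -20°, lat -90°.
Square 8, 1: +8·2° lon, +1·1° lat → SW at lon -4°, lat -89°.
Subsquare q=16, j=9: +16·0.0833333° lon, +9·0.0416667° lat → SW at lon -2.66667°, lat -88.625°.
Cell spans 0.0833333° lon × 0.0416667° lat.
south -88.6250, north -88.5833.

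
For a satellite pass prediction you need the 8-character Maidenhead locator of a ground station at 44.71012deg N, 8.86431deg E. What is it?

Add 180° to longitude and 90° to latitude: 188.86431, 134.71012.
Field: 188.86431/20 → 9 → J, 134.71012/10 → 13 → N; chars JN.
Square: 8.86431/2 → 4, 4.71012/1 → 4; chars 44.
Subsquare: 0.86431/0.0833333 → 10 → k, 0.71012/0.0416667 → 17 → r; chars kr.
Extended square: 0.03098/0.00833333 → 3, 0.00179/0.00416667 → 0; chars 30.

JN44kr30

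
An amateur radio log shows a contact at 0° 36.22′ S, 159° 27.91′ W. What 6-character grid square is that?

BI09gj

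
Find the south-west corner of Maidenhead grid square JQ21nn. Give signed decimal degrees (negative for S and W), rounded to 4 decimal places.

71.5417, 5.0833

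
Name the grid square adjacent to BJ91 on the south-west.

BJ80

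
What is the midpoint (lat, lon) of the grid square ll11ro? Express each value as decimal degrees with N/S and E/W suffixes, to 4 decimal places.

21.6042° N, 43.4583° E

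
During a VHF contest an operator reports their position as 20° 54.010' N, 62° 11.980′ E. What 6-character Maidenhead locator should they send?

ML10cv

Add 180° to longitude and 90° to latitude: 242.1997, 110.9002.
Field (20°×10°, letters A–R): 242.1997/20 → 12 → M, 110.9002/10 → 11 → L; chars ML.
Square (2°×1°, digits 0–9): 2.1997/2 → 1, 0.9002/1 → 0; chars 10.
Subsquare (5′×2.5′, letters a–x): 0.1997/0.0833333 → 2 → c, 0.9002/0.0416667 → 21 → v; chars cv.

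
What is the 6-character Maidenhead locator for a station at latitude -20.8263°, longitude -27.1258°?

HG69ke

Offset from 180°W / 90°S: lon 152.8742°, lat 69.1737°.
Field: lon ⌊152.8742/20⌋ = 7 → H; lat ⌊69.1737/10⌋ = 6 → G.
Square: lon ⌊12.8742/2⌋ = 6; lat ⌊9.1737/1⌋ = 9.
Subsquare: lon ⌊0.8742/0.0833333⌋ = 10 → k; lat ⌊0.1737/0.0416667⌋ = 4 → e.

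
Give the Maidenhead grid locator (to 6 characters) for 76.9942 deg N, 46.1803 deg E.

LQ36cx

Offset from 180°W / 90°S: lon 226.1803°, lat 166.9942°.
Field: lon ⌊226.1803/20⌋ = 11 → L; lat ⌊166.9942/10⌋ = 16 → Q.
Square: lon ⌊6.1803/2⌋ = 3; lat ⌊6.9942/1⌋ = 6.
Subsquare: lon ⌊0.1803/0.0833333⌋ = 2 → c; lat ⌊0.9942/0.0416667⌋ = 23 → x.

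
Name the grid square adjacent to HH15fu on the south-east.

HH15gt

Longitude subsquare f = 5; +1 → 6 = g.
Latitude subsquare u = 20; −1 → 19 = t.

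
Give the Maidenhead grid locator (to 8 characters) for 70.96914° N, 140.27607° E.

Shift to the Maidenhead origin (180°W, 90°S): lon 320.27607, lat 160.96914.
Field: 320.27607/20 → 16 → Q, 160.96914/10 → 16 → Q; chars QQ.
Square: 0.27607/2 → 0, 0.96914/1 → 0; chars 00.
Subsquare: 0.27607/0.0833333 → 3 → d, 0.96914/0.0416667 → 23 → x; chars dx.
Extended square: 0.02607/0.00833333 → 3, 0.01081/0.00416667 → 2; chars 32.

QQ00dx32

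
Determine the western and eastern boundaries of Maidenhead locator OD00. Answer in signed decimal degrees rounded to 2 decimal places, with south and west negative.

100.00, 102.00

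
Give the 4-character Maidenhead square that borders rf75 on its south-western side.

Longitude square 7; −1 → 6.
Latitude square 5; −1 → 4.

RF64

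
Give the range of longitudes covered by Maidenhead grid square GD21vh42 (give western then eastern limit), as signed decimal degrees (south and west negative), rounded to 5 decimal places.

-54.21667, -54.20833

Field G=6, D=3: +6·20° lon, +3·10° lat → SW at lon -60°, lat -60°.
Square 2, 1: +2·2° lon, +1·1° lat → SW at lon -56°, lat -59°.
Subsquare v=21, h=7: +21·0.0833333° lon, +7·0.0416667° lat → SW at lon -54.25°, lat -58.7083°.
Extended square 4, 2: +4·0.00833333° lon, +2·0.00416667° lat → SW at lon -54.2167°, lat -58.7°.
Cell spans 0.00833333° lon × 0.00416667° lat.
west -54.21667, east -54.20833.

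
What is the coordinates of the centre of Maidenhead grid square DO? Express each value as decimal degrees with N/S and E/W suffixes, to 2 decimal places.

55.00° N, 110.00° W

Field D=3, O=14: +3·20° lon, +14·10° lat → SW at lon -120°, lat 50°.
Cell spans 20° lon × 10° lat. Centre is SW corner plus half of each.
latitude 55.00° N, longitude 110.00° W.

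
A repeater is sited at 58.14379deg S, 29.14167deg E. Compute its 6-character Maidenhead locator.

KD41nu

Add 180° to longitude and 90° to latitude: 209.1417, 31.8562.
Field (20°×10°, letters A–R): 209.1417/20 → 10 → K, 31.8562/10 → 3 → D; chars KD.
Square (2°×1°, digits 0–9): 9.1417/2 → 4, 1.8562/1 → 1; chars 41.
Subsquare (5′×2.5′, letters a–x): 1.1417/0.0833333 → 13 → n, 0.8562/0.0416667 → 20 → u; chars nu.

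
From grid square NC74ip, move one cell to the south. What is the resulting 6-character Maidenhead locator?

Latitude subsquare p = 15; −1 → 14 = o.
The longitude characters are unchanged.

NC74io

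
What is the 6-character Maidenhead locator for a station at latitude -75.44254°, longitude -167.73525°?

AB64dn

Shift to the Maidenhead origin (180°W, 90°S): lon 12.2647, lat 14.5575.
Field (20°×10°, letters A–R): lon ⌊12.2647/20⌋ = 0 → A; lat ⌊14.5575/10⌋ = 1 → B.
Square (2°×1°, digits 0–9): lon ⌊12.2647/2⌋ = 6; lat ⌊4.5575/1⌋ = 4.
Subsquare (5′×2.5′, letters a–x): lon ⌊0.2647/0.0833333⌋ = 3 → d; lat ⌊0.5575/0.0416667⌋ = 13 → n.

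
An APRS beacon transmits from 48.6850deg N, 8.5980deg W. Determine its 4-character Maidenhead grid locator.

IN58

Offset from 180°W / 90°S: lon 171.40°, lat 138.69°.
Field: 171.40/20 → 8 → I, 138.69/10 → 13 → N; chars IN.
Square: 11.40/2 → 5, 8.69/1 → 8; chars 58.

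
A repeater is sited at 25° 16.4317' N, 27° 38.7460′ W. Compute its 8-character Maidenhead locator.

HL65eg25

Add 180° to longitude and 90° to latitude: 152.35423, 115.27386.
Field: 152.35423/20 → 7 → H, 115.27386/10 → 11 → L; chars HL.
Square: 12.35423/2 → 6, 5.27386/1 → 5; chars 65.
Subsquare: 0.35423/0.0833333 → 4 → e, 0.27386/0.0416667 → 6 → g; chars eg.
Extended square: 0.02090/0.00833333 → 2, 0.02386/0.00416667 → 5; chars 25.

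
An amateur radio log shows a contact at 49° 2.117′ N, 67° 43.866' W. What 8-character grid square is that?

Offset from 180°W / 90°S: lon 112.26890°, lat 139.03528°.
Field (20°×10°, letters A–R): lon ⌊112.26890/20⌋ = 5 → F; lat ⌊139.03528/10⌋ = 13 → N.
Square (2°×1°, digits 0–9): lon ⌊12.26890/2⌋ = 6; lat ⌊9.03528/1⌋ = 9.
Subsquare (5′×2.5′, letters a–x): lon ⌊0.26890/0.0833333⌋ = 3 → d; lat ⌊0.03528/0.0416667⌋ = 0 → a.
Extended square (30″×15″, digits 0–9): lon ⌊0.01890/0.00833333⌋ = 2; lat ⌊0.03528/0.00416667⌋ = 8.

FN69da28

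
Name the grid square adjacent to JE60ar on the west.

JE50xr

Longitude subsquare a = 0; −1 → -1, wraps to 23 = x, carry into square.
Longitude square 6; −1 → 5.
The latitude characters are unchanged.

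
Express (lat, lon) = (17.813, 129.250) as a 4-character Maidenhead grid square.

PK47

Shift to the Maidenhead origin (180°W, 90°S): lon 309.25, lat 107.81.
Field: lon ⌊309.25/20⌋ = 15 → P; lat ⌊107.81/10⌋ = 10 → K.
Square: lon ⌊9.25/2⌋ = 4; lat ⌊7.81/1⌋ = 7.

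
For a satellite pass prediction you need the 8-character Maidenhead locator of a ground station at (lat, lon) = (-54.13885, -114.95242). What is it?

DD25mu56

Shift to the Maidenhead origin (180°W, 90°S): lon 65.04758, lat 35.86115.
Field: lon ⌊65.04758/20⌋ = 3 → D; lat ⌊35.86115/10⌋ = 3 → D.
Square: lon ⌊5.04758/2⌋ = 2; lat ⌊5.86115/1⌋ = 5.
Subsquare: lon ⌊1.04758/0.0833333⌋ = 12 → m; lat ⌊0.86115/0.0416667⌋ = 20 → u.
Extended square: lon ⌊0.04758/0.00833333⌋ = 5; lat ⌊0.02782/0.00416667⌋ = 6.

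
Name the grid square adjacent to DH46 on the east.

DH56

Longitude square 4; +1 → 5.
The latitude characters are unchanged.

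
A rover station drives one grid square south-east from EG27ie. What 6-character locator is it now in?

EG27jd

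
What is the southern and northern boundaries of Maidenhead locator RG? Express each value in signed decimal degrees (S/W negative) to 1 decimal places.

Field R=17, G=6: +17·20° lon, +6·10° lat → SW at lon 160°, lat -30°.
Cell spans 20° lon × 10° lat.
south -30.0, north -20.0.

-30.0, -20.0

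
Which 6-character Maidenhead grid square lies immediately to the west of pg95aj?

Longitude subsquare a = 0; −1 → -1, wraps to 23 = x, carry into square.
Longitude square 9; −1 → 8.
The latitude characters are unchanged.

PG85xj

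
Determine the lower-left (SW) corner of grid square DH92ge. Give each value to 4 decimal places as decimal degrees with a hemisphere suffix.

17.8333° S, 101.5000° W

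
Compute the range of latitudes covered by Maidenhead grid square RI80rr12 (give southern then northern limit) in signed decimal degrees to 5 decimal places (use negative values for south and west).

-9.28333, -9.27917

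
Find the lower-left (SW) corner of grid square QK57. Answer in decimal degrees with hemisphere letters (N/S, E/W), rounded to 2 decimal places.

Field Q=16, K=10: +16·20° lon, +10·10° lat → SW at lon 140°, lat 10°.
Square 5, 7: +5·2° lon, +7·1° lat → SW at lon 150°, lat 17°.
latitude 17.00° N, longitude 150.00° E.

17.00° N, 150.00° E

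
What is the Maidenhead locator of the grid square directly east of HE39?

Longitude square 3; +1 → 4.
The latitude characters are unchanged.

HE49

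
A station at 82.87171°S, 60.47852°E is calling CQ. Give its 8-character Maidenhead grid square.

Offset from 180°W / 90°S: lon 240.47852°, lat 7.12829°.
Field (20°×10°, letters A–R): 240.47852/20 → 12 → M, 7.12829/10 → 0 → A; chars MA.
Square (2°×1°, digits 0–9): 0.47852/2 → 0, 7.12829/1 → 7; chars 07.
Subsquare (5′×2.5′, letters a–x): 0.47852/0.0833333 → 5 → f, 0.12829/0.0416667 → 3 → d; chars fd.
Extended square (30″×15″, digits 0–9): 0.06185/0.00833333 → 7, 0.00329/0.00416667 → 0; chars 70.

MA07fd70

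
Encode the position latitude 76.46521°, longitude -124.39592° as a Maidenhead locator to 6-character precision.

Offset from 180°W / 90°S: lon 55.6041°, lat 166.4652°.
Field: 55.6041/20 → 2 → C, 166.4652/10 → 16 → Q; chars CQ.
Square: 15.6041/2 → 7, 6.4652/1 → 6; chars 76.
Subsquare: 1.6041/0.0833333 → 19 → t, 0.4652/0.0416667 → 11 → l; chars tl.

CQ76tl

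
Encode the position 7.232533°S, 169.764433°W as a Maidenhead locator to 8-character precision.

AI52cs84

Add 180° to longitude and 90° to latitude: 10.23557, 82.76747.
Field: lon ⌊10.23557/20⌋ = 0 → A; lat ⌊82.76747/10⌋ = 8 → I.
Square: lon ⌊10.23557/2⌋ = 5; lat ⌊2.76747/1⌋ = 2.
Subsquare: lon ⌊0.23557/0.0833333⌋ = 2 → c; lat ⌊0.76747/0.0416667⌋ = 18 → s.
Extended square: lon ⌊0.06890/0.00833333⌋ = 8; lat ⌊0.01747/0.00416667⌋ = 4.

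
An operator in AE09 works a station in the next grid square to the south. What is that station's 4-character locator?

AE08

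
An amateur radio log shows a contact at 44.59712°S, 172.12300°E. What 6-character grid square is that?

Add 180° to longitude and 90° to latitude: 352.1230, 45.4029.
Field: lon ⌊352.1230/20⌋ = 17 → R; lat ⌊45.4029/10⌋ = 4 → E.
Square: lon ⌊12.1230/2⌋ = 6; lat ⌊5.4029/1⌋ = 5.
Subsquare: lon ⌊0.1230/0.0833333⌋ = 1 → b; lat ⌊0.4029/0.0416667⌋ = 9 → j.

RE65bj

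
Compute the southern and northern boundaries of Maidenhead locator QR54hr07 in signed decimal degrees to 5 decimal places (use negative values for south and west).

Field Q=16, R=17: +16·20° lon, +17·10° lat → SW at lon 140°, lat 80°.
Square 5, 4: +5·2° lon, +4·1° lat → SW at lon 150°, lat 84°.
Subsquare h=7, r=17: +7·0.0833333° lon, +17·0.0416667° lat → SW at lon 150.583°, lat 84.7083°.
Extended square 0, 7: +0·0.00833333° lon, +7·0.00416667° lat → SW at lon 150.583°, lat 84.7375°.
Cell spans 0.00833333° lon × 0.00416667° lat.
south 84.73750, north 84.74167.

84.73750, 84.74167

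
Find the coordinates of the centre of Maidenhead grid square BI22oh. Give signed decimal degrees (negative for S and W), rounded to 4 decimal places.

Field B=1, I=8: +1·20° lon, +8·10° lat → SW at lon -160°, lat -10°.
Square 2, 2: +2·2° lon, +2·1° lat → SW at lon -156°, lat -8°.
Subsquare o=14, h=7: +14·0.0833333° lon, +7·0.0416667° lat → SW at lon -154.833°, lat -7.70833°.
Cell spans 0.0833333° lon × 0.0416667° lat. Centre is SW corner plus half of each.
latitude -7.6875, longitude -154.7917.

-7.6875, -154.7917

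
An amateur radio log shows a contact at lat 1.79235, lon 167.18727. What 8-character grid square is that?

Add 180° to longitude and 90° to latitude: 347.18727, 91.79235.
Field: 347.18727/20 → 17 → R, 91.79235/10 → 9 → J; chars RJ.
Square: 7.18727/2 → 3, 1.79235/1 → 1; chars 31.
Subsquare: 1.18727/0.0833333 → 14 → o, 0.79235/0.0416667 → 19 → t; chars ot.
Extended square: 0.02060/0.00833333 → 2, 0.00068/0.00416667 → 0; chars 20.

RJ31ot20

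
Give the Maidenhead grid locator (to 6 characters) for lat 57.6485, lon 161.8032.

RO07vp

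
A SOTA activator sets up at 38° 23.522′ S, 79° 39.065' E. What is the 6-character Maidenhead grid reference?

MF91to

Add 180° to longitude and 90° to latitude: 259.6511, 51.6080.
Field: 259.6511/20 → 12 → M, 51.6080/10 → 5 → F; chars MF.
Square: 19.6511/2 → 9, 1.6080/1 → 1; chars 91.
Subsquare: 1.6511/0.0833333 → 19 → t, 0.6080/0.0416667 → 14 → o; chars to.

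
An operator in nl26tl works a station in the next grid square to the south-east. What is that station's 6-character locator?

NL26uk

Longitude subsquare t = 19; +1 → 20 = u.
Latitude subsquare l = 11; −1 → 10 = k.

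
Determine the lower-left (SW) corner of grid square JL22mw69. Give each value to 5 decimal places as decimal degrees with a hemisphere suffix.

22.95417° N, 5.05000° E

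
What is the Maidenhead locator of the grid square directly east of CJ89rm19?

CJ89rm29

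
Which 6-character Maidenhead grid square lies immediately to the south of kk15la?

KK14lx

Latitude subsquare a = 0; −1 → -1, wraps to 23 = x, carry into square.
Latitude square 5; −1 → 4.
The longitude characters are unchanged.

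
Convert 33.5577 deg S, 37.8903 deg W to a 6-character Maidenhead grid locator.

HF16bk

Shift to the Maidenhead origin (180°W, 90°S): lon 142.1097, lat 56.4423.
Field (20°×10°, letters A–R): 142.1097/20 → 7 → H, 56.4423/10 → 5 → F; chars HF.
Square (2°×1°, digits 0–9): 2.1097/2 → 1, 6.4423/1 → 6; chars 16.
Subsquare (5′×2.5′, letters a–x): 0.1097/0.0833333 → 1 → b, 0.4423/0.0416667 → 10 → k; chars bk.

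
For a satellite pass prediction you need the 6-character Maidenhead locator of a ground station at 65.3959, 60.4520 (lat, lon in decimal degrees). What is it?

MP05fj

Offset from 180°W / 90°S: lon 240.4520°, lat 155.3959°.
Field: 240.4520/20 → 12 → M, 155.3959/10 → 15 → P; chars MP.
Square: 0.4520/2 → 0, 5.3959/1 → 5; chars 05.
Subsquare: 0.4520/0.0833333 → 5 → f, 0.3959/0.0416667 → 9 → j; chars fj.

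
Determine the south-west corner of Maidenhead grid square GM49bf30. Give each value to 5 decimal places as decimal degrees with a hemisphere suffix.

Field G=6, M=12: +6·20° lon, +12·10° lat → SW at lon -60°, lat 30°.
Square 4, 9: +4·2° lon, +9·1° lat → SW at lon -52°, lat 39°.
Subsquare b=1, f=5: +1·0.0833333° lon, +5·0.0416667° lat → SW at lon -51.9167°, lat 39.2083°.
Extended square 3, 0: +3·0.00833333° lon, +0·0.00416667° lat → SW at lon -51.8917°, lat 39.2083°.
latitude 39.20833° N, longitude 51.89167° W.

39.20833° N, 51.89167° W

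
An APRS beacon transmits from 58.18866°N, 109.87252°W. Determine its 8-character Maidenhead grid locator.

DO58be55

Add 180° to longitude and 90° to latitude: 70.12748, 148.18866.
Field (20°×10°, letters A–R): lon ⌊70.12748/20⌋ = 3 → D; lat ⌊148.18866/10⌋ = 14 → O.
Square (2°×1°, digits 0–9): lon ⌊10.12748/2⌋ = 5; lat ⌊8.18866/1⌋ = 8.
Subsquare (5′×2.5′, letters a–x): lon ⌊0.12748/0.0833333⌋ = 1 → b; lat ⌊0.18866/0.0416667⌋ = 4 → e.
Extended square (30″×15″, digits 0–9): lon ⌊0.04415/0.00833333⌋ = 5; lat ⌊0.02199/0.00416667⌋ = 5.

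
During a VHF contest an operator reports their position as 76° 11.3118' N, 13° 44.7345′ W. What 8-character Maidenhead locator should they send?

IQ36de05

Offset from 180°W / 90°S: lon 166.25442°, lat 166.18853°.
Field: 166.25442/20 → 8 → I, 166.18853/10 → 16 → Q; chars IQ.
Square: 6.25442/2 → 3, 6.18853/1 → 6; chars 36.
Subsquare: 0.25442/0.0833333 → 3 → d, 0.18853/0.0416667 → 4 → e; chars de.
Extended square: 0.00442/0.00833333 → 0, 0.02186/0.00416667 → 5; chars 05.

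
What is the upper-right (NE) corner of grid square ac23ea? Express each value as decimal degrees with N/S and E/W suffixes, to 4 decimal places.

Field A=0, C=2: +0·20° lon, +2·10° lat → SW at lon -180°, lat -70°.
Square 2, 3: +2·2° lon, +3·1° lat → SW at lon -176°, lat -67°.
Subsquare e=4, a=0: +4·0.0833333° lon, +0·0.0416667° lat → SW at lon -175.667°, lat -67°.
Cell spans 0.0833333° lon × 0.0416667° lat. NE corner is SW corner plus one full cell.
latitude 66.9583° S, longitude 175.5833° W.

66.9583° S, 175.5833° W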